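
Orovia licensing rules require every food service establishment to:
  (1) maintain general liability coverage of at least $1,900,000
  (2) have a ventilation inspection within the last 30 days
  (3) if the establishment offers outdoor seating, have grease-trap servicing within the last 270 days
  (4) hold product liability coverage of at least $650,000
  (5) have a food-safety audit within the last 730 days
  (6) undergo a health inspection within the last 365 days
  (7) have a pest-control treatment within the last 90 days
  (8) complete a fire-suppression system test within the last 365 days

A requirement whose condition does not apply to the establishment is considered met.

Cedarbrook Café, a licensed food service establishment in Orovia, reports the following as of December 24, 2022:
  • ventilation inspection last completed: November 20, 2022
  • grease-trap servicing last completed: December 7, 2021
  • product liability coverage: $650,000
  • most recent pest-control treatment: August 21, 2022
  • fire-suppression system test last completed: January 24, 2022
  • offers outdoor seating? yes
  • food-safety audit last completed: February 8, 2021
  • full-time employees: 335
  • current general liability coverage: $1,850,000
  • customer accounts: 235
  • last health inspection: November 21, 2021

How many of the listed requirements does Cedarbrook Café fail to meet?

5

1. general liability coverage $1,850,000 < $1,900,000 → not met
2. ventilation inspection 34 days ago vs limit 30 → not met
3. condition 'offers outdoor seating' holds; grease-trap servicing 382 days ago vs limit 270 → not met
4. product liability coverage $650,000 ≥ $650,000 → met
5. food-safety audit 684 days ago vs limit 730 → met
6. health inspection 398 days ago vs limit 365 → not met
7. pest-control treatment 125 days ago vs limit 90 → not met
8. fire-suppression system test 334 days ago vs limit 365 → met
Not met: 5 of 8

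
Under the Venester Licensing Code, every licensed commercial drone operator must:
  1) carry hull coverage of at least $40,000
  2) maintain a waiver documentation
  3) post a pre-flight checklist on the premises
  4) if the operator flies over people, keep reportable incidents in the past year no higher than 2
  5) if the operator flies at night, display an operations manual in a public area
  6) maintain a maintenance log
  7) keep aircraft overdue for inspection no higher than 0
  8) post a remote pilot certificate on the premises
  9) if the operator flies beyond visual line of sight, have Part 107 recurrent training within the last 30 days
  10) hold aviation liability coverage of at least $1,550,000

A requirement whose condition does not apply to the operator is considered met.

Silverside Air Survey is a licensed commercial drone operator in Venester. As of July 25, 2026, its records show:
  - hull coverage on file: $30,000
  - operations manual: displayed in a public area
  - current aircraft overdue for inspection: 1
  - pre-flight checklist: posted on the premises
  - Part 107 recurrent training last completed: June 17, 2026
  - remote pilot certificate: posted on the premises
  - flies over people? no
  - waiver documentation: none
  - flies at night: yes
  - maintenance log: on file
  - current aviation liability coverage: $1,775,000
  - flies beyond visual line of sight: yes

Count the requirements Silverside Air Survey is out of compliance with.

4

1. hull coverage $30,000 < $40,000 → not met
2. waiver documentation absent → not met
3. pre-flight checklist present → met
4. condition 'flies over people' does not hold → requirement n/a → met
5. condition 'flies at night' holds; operations manual present → met
6. maintenance log present → met
7. aircraft overdue for inspection 1 > 0 → not met
8. remote pilot certificate present → met
9. condition 'flies beyond visual line of sight' holds; Part 107 recurrent training 38 days ago vs limit 30 → not met
10. aviation liability coverage $1,775,000 ≥ $1,550,000 → met
Not met: 4 of 10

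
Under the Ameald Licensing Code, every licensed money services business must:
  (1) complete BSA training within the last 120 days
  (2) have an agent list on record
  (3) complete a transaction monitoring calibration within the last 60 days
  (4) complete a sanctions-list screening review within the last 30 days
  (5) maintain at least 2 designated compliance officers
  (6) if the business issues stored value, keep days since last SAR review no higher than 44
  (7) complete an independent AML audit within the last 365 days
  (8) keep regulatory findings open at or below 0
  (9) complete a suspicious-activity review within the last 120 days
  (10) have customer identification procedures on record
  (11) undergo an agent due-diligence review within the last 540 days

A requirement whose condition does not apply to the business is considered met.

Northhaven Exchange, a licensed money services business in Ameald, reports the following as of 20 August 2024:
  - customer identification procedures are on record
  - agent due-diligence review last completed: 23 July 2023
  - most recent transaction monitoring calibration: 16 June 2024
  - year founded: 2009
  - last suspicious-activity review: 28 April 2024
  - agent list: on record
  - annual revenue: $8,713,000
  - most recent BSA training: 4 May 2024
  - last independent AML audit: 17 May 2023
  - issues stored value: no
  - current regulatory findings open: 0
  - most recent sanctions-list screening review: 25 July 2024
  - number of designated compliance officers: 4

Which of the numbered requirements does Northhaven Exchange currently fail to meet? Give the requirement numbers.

1. BSA training 108 days ago vs limit 120 → met
2. agent list present → met
3. transaction monitoring calibration 65 days ago vs limit 60 → not met
4. sanctions-list screening review 26 days ago vs limit 30 → met
5. designated compliance officers 4 ≥ 2 → met
6. condition 'issues stored value' does not hold → requirement n/a → met
7. independent AML audit 461 days ago vs limit 365 → not met
8. regulatory findings open 0 ≤ 0 → met
9. suspicious-activity review 114 days ago vs limit 120 → met
10. customer identification procedures present → met
11. agent due-diligence review 394 days ago vs limit 540 → met
Not met: 3, 7

3, 7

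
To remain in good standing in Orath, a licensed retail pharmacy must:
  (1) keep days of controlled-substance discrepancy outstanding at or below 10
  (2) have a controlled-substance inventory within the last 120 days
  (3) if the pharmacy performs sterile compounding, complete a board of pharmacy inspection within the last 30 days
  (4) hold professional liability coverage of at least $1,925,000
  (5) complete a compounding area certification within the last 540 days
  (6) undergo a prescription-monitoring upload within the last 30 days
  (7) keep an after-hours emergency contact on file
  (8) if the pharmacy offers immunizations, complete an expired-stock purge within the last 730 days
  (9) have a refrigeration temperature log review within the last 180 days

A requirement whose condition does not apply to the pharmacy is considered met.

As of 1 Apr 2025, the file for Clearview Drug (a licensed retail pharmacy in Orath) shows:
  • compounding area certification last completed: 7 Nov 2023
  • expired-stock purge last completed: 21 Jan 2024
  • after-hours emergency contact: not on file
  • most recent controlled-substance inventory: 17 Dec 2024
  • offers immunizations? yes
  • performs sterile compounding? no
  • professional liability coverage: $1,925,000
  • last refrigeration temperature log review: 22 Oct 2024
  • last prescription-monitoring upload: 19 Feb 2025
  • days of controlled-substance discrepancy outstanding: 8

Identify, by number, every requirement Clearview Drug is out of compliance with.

6, 7

1. days of controlled-substance discrepancy outstanding 8 ≤ 10 → met
2. controlled-substance inventory 105 days ago vs limit 120 → met
3. condition 'performs sterile compounding' does not hold → requirement n/a → met
4. professional liability coverage $1,925,000 ≥ $1,925,000 → met
5. compounding area certification 511 days ago vs limit 540 → met
6. prescription-monitoring upload 41 days ago vs limit 30 → not met
7. after-hours emergency contact absent → not met
8. condition 'offers immunizations' holds; expired-stock purge 436 days ago vs limit 730 → met
9. refrigeration temperature log review 161 days ago vs limit 180 → met
Not met: 6, 7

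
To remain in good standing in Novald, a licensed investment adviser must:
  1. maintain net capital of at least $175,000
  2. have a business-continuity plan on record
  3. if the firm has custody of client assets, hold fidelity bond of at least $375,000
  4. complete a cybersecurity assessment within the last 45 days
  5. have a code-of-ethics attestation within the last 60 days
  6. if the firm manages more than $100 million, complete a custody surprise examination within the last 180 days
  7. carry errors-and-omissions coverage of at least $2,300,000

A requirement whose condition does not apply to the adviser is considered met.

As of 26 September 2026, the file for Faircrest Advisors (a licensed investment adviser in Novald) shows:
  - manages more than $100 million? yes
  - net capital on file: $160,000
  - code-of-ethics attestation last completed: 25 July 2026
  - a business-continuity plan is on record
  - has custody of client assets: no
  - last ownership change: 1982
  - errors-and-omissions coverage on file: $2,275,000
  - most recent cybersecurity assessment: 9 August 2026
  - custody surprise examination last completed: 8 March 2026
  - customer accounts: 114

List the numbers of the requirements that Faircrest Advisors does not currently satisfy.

1. net capital $160,000 < $175,000 → not met
2. business-continuity plan present → met
3. condition 'has custody of client assets' does not hold → requirement n/a → met
4. cybersecurity assessment 48 days ago vs limit 45 → not met
5. code-of-ethics attestation 63 days ago vs limit 60 → not met
6. condition 'manages more than $100 million' holds; custody surprise examination 202 days ago vs limit 180 → not met
7. errors-and-omissions coverage $2,275,000 < $2,300,000 → not met
Not met: 1, 4, 5, 6, 7

1, 4, 5, 6, 7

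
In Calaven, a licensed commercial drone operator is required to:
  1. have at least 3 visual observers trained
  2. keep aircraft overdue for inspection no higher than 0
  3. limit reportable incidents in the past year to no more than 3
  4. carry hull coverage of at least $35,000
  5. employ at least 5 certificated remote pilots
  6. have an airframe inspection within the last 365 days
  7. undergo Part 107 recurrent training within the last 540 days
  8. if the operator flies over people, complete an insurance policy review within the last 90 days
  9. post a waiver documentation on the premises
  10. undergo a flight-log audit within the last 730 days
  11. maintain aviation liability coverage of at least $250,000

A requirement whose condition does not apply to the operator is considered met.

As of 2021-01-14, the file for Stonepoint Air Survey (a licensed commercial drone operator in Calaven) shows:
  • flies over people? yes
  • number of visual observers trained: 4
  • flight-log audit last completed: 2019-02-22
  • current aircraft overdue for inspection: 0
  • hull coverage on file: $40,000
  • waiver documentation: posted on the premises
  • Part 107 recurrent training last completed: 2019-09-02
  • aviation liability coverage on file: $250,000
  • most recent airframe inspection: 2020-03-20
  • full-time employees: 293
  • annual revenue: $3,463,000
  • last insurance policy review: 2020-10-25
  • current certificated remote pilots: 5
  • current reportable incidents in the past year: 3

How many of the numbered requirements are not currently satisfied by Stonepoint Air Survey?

0

1. visual observers trained 4 ≥ 3 → met
2. aircraft overdue for inspection 0 ≤ 0 → met
3. reportable incidents in the past year 3 ≤ 3 → met
4. hull coverage $40,000 ≥ $35,000 → met
5. certificated remote pilots 5 ≥ 5 → met
6. airframe inspection 300 days ago vs limit 365 → met
7. Part 107 recurrent training 500 days ago vs limit 540 → met
8. condition 'flies over people' holds; insurance policy review 81 days ago vs limit 90 → met
9. waiver documentation present → met
10. flight-log audit 692 days ago vs limit 730 → met
11. aviation liability coverage $250,000 ≥ $250,000 → met
Not met: 0 of 11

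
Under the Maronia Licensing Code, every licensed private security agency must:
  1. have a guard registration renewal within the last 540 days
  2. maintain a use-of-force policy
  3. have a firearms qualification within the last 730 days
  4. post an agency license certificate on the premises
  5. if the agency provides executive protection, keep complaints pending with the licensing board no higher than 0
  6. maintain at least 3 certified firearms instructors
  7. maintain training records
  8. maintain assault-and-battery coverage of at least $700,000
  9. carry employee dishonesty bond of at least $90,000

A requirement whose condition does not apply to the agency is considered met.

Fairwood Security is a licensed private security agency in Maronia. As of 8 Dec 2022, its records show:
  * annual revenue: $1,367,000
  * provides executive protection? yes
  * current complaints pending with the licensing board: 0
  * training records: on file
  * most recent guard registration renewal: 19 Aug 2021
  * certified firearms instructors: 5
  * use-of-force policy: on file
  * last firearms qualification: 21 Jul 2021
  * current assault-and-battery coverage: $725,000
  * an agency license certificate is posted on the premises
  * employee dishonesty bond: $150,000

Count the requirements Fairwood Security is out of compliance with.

0

1. guard registration renewal 476 days ago vs limit 540 → met
2. use-of-force policy present → met
3. firearms qualification 505 days ago vs limit 730 → met
4. agency license certificate present → met
5. condition 'provides executive protection' holds; complaints pending with the licensing board 0 ≤ 0 → met
6. certified firearms instructors 5 ≥ 3 → met
7. training records present → met
8. assault-and-battery coverage $725,000 ≥ $700,000 → met
9. employee dishonesty bond $150,000 ≥ $90,000 → met
Not met: 0 of 9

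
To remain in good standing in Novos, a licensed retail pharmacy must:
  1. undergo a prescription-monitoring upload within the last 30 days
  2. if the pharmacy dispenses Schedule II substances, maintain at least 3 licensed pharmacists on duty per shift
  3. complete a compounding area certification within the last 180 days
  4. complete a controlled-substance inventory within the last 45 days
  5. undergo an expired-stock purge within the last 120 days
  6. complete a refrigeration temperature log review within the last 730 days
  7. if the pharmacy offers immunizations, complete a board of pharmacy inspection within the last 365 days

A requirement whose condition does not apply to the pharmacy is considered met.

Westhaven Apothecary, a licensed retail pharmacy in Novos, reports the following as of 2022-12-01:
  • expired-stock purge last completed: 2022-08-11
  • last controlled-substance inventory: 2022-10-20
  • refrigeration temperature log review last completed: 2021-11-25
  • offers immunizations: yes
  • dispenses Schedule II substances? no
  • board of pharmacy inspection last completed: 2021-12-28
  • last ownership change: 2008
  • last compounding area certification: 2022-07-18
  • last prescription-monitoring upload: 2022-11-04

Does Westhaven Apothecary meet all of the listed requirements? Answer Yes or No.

1. prescription-monitoring upload 27 days ago vs limit 30 → met
2. condition 'dispenses Schedule II substances' does not hold → requirement n/a → met
3. compounding area certification 136 days ago vs limit 180 → met
4. controlled-substance inventory 42 days ago vs limit 45 → met
5. expired-stock purge 112 days ago vs limit 120 → met
6. refrigeration temperature log review 371 days ago vs limit 730 → met
7. condition 'offers immunizations' holds; board of pharmacy inspection 338 days ago vs limit 365 → met
All met.

Yes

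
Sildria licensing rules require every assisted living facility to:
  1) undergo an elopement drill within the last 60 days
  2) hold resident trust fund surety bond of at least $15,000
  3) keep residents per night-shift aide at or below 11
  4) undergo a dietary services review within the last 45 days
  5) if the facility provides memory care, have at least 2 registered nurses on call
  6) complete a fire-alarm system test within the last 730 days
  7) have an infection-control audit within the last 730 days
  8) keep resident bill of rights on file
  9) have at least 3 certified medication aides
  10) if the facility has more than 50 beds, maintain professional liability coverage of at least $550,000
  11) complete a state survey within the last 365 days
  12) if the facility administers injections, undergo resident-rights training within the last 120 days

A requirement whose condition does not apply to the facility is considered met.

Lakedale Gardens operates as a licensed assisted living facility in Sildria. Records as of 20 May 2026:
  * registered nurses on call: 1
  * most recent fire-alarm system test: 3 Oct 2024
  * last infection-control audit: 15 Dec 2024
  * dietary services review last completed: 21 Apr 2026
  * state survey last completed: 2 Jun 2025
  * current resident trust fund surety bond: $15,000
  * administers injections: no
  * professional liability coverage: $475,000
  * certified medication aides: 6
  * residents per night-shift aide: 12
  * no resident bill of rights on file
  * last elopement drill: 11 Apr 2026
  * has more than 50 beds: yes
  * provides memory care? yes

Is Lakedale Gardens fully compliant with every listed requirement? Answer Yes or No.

No

1. elopement drill 39 days ago vs limit 60 → met
2. resident trust fund surety bond $15,000 ≥ $15,000 → met
3. residents per night-shift aide 12 > 11 → not met
4. dietary services review 29 days ago vs limit 45 → met
5. condition 'provides memory care' holds; registered nurses on call 1 < 2 → not met
6. fire-alarm system test 594 days ago vs limit 730 → met
7. infection-control audit 521 days ago vs limit 730 → met
8. resident bill of rights absent → not met
9. certified medication aides 6 ≥ 3 → met
10. condition 'has more than 50 beds' holds; professional liability coverage $475,000 < $550,000 → not met
11. state survey 352 days ago vs limit 365 → met
12. condition 'administers injections' does not hold → requirement n/a → met
Not met: 3, 5, 8, 10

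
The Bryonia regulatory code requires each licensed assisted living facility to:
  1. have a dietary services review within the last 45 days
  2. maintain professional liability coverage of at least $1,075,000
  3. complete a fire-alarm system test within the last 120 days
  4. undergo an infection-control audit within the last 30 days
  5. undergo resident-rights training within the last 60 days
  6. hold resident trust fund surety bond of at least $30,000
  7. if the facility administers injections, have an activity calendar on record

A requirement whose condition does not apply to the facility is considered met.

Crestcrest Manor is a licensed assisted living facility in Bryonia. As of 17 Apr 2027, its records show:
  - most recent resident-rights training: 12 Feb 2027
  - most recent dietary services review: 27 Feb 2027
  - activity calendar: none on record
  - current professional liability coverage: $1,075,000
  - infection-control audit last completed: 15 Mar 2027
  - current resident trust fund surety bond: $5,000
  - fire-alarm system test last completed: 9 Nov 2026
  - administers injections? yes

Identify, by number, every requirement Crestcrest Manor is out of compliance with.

1. dietary services review 49 days ago vs limit 45 → not met
2. professional liability coverage $1,075,000 ≥ $1,075,000 → met
3. fire-alarm system test 159 days ago vs limit 120 → not met
4. infection-control audit 33 days ago vs limit 30 → not met
5. resident-rights training 64 days ago vs limit 60 → not met
6. resident trust fund surety bond $5,000 < $30,000 → not met
7. condition 'administers injections' holds; activity calendar absent → not met
Not met: 1, 3, 4, 5, 6, 7

1, 3, 4, 5, 6, 7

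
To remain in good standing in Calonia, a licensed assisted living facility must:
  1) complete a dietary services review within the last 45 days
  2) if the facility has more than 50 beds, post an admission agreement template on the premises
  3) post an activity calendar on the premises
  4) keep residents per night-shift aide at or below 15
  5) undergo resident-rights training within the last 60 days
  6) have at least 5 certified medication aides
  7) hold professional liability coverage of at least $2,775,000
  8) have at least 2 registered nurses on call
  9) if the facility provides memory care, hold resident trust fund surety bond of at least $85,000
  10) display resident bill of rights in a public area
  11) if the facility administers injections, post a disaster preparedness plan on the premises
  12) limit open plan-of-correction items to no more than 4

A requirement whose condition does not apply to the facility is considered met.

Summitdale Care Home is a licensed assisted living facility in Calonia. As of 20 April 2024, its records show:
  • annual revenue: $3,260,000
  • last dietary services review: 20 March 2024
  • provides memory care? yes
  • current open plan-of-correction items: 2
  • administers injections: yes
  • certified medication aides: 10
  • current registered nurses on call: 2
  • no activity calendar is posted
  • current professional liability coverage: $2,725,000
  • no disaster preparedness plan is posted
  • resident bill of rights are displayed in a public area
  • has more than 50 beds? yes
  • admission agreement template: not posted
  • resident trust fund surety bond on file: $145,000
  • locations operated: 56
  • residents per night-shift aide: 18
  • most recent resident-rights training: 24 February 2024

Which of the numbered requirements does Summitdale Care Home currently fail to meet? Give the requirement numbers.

1. dietary services review 31 days ago vs limit 45 → met
2. condition 'has more than 50 beds' holds; admission agreement template absent → not met
3. activity calendar absent → not met
4. residents per night-shift aide 18 > 15 → not met
5. resident-rights training 56 days ago vs limit 60 → met
6. certified medication aides 10 ≥ 5 → met
7. professional liability coverage $2,725,000 < $2,775,000 → not met
8. registered nurses on call 2 ≥ 2 → met
9. condition 'provides memory care' holds; resident trust fund surety bond $145,000 ≥ $85,000 → met
10. resident bill of rights present → met
11. condition 'administers injections' holds; disaster preparedness plan absent → not met
12. open plan-of-correction items 2 ≤ 4 → met
Not met: 2, 3, 4, 7, 11

2, 3, 4, 7, 11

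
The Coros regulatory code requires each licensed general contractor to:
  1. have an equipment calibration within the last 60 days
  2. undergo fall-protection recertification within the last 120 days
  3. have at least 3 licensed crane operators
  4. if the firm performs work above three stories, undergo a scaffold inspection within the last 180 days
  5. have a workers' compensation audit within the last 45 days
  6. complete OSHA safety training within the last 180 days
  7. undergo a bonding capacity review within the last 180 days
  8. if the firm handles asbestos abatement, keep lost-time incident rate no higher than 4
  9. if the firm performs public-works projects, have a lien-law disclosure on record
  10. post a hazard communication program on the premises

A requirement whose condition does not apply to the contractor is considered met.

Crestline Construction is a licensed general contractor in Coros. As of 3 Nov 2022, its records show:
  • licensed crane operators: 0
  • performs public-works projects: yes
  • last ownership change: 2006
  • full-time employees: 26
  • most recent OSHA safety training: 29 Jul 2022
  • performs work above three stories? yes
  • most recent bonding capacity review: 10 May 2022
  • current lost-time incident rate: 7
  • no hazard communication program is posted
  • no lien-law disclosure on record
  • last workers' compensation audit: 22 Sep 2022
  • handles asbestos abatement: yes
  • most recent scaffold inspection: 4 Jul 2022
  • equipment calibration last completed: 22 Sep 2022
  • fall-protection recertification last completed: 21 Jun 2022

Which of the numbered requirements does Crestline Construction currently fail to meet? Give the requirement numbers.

2, 3, 8, 9, 10

1. equipment calibration 42 days ago vs limit 60 → met
2. fall-protection recertification 135 days ago vs limit 120 → not met
3. licensed crane operators 0 < 3 → not met
4. condition 'performs work above three stories' holds; scaffold inspection 122 days ago vs limit 180 → met
5. workers' compensation audit 42 days ago vs limit 45 → met
6. OSHA safety training 97 days ago vs limit 180 → met
7. bonding capacity review 177 days ago vs limit 180 → met
8. condition 'handles asbestos abatement' holds; lost-time incident rate 7 > 4 → not met
9. condition 'performs public-works projects' holds; lien-law disclosure absent → not met
10. hazard communication program absent → not met
Not met: 2, 3, 8, 9, 10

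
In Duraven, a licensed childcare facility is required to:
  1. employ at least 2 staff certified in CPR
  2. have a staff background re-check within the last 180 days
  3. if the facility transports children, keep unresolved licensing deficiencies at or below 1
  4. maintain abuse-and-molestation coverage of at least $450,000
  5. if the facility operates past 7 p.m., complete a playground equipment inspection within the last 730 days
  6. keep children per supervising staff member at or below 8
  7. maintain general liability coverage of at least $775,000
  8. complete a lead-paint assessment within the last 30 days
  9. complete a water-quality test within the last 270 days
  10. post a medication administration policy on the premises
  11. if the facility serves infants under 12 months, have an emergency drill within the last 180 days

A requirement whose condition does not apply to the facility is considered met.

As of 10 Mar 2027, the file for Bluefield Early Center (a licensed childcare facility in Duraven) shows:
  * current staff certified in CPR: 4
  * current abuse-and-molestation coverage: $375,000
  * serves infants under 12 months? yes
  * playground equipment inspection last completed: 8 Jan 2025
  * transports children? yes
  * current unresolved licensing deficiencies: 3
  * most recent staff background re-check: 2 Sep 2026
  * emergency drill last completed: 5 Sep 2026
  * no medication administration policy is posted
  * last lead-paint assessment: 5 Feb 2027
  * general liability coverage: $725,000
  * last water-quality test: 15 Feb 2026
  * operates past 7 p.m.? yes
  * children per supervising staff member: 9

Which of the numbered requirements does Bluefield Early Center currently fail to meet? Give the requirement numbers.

1. staff certified in CPR 4 ≥ 2 → met
2. staff background re-check 189 days ago vs limit 180 → not met
3. condition 'transports children' holds; unresolved licensing deficiencies 3 > 1 → not met
4. abuse-and-molestation coverage $375,000 < $450,000 → not met
5. condition 'operates past 7 p.m.' holds; playground equipment inspection 791 days ago vs limit 730 → not met
6. children per supervising staff member 9 > 8 → not met
7. general liability coverage $725,000 < $775,000 → not met
8. lead-paint assessment 33 days ago vs limit 30 → not met
9. water-quality test 388 days ago vs limit 270 → not met
10. medication administration policy absent → not met
11. condition 'serves infants under 12 months' holds; emergency drill 186 days ago vs limit 180 → not met
Not met: 2, 3, 4, 5, 6, 7, 8, 9, 10, 11

2, 3, 4, 5, 6, 7, 8, 9, 10, 11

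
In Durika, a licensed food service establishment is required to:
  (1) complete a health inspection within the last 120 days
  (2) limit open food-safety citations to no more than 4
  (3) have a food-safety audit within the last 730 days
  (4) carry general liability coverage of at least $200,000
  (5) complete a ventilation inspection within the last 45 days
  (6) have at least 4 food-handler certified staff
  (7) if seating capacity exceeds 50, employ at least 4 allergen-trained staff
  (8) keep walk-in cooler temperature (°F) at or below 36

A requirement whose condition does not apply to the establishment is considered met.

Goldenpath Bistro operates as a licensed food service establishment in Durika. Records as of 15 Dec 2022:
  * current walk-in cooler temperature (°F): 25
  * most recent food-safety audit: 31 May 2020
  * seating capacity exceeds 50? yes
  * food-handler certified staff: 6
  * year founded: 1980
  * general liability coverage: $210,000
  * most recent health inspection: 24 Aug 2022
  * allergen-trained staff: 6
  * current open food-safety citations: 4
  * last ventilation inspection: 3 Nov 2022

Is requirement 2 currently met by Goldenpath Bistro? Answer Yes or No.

2. open food-safety citations 4 ≤ 4 → met

Yes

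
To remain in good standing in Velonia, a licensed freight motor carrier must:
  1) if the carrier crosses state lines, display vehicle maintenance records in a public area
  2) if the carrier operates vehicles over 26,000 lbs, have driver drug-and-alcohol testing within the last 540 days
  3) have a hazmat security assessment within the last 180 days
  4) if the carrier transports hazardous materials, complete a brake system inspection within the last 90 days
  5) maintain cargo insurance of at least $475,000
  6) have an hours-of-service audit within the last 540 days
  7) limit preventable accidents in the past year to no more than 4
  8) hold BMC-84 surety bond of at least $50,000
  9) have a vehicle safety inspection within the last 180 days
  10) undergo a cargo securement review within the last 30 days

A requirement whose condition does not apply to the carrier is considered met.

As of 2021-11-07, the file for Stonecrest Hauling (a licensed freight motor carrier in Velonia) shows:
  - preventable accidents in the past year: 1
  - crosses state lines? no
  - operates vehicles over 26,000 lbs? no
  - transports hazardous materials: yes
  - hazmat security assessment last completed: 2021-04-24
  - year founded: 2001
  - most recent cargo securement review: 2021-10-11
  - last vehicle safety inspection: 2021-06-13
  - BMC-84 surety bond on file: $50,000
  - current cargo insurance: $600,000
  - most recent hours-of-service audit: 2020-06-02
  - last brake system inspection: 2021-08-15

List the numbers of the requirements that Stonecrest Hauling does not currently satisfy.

1. condition 'crosses state lines' does not hold → requirement n/a → met
2. condition 'operates vehicles over 26,000 lbs' does not hold → requirement n/a → met
3. hazmat security assessment 197 days ago vs limit 180 → not met
4. condition 'transports hazardous materials' holds; brake system inspection 84 days ago vs limit 90 → met
5. cargo insurance $600,000 ≥ $475,000 → met
6. hours-of-service audit 523 days ago vs limit 540 → met
7. preventable accidents in the past year 1 ≤ 4 → met
8. BMC-84 surety bond $50,000 ≥ $50,000 → met
9. vehicle safety inspection 147 days ago vs limit 180 → met
10. cargo securement review 27 days ago vs limit 30 → met
Not met: 3

3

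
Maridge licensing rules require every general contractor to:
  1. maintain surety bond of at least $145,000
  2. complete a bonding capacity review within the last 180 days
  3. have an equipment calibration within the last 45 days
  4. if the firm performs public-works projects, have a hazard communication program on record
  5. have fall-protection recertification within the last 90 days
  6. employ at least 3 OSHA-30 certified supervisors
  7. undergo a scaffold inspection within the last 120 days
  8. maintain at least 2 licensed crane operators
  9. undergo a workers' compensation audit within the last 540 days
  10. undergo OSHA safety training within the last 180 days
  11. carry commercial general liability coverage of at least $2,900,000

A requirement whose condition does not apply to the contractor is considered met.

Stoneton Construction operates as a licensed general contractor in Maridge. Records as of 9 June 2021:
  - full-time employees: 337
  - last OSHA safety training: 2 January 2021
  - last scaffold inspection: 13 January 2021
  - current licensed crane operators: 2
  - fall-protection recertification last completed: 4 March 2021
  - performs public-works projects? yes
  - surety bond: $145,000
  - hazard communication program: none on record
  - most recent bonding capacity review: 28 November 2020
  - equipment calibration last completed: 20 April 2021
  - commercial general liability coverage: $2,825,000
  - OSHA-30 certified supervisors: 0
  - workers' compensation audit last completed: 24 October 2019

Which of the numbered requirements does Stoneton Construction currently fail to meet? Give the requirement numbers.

2, 3, 4, 5, 6, 7, 9, 11

1. surety bond $145,000 ≥ $145,000 → met
2. bonding capacity review 193 days ago vs limit 180 → not met
3. equipment calibration 50 days ago vs limit 45 → not met
4. condition 'performs public-works projects' holds; hazard communication program absent → not met
5. fall-protection recertification 97 days ago vs limit 90 → not met
6. OSHA-30 certified supervisors 0 < 3 → not met
7. scaffold inspection 147 days ago vs limit 120 → not met
8. licensed crane operators 2 ≥ 2 → met
9. workers' compensation audit 594 days ago vs limit 540 → not met
10. OSHA safety training 158 days ago vs limit 180 → met
11. commercial general liability coverage $2,825,000 < $2,900,000 → not met
Not met: 2, 3, 4, 5, 6, 7, 9, 11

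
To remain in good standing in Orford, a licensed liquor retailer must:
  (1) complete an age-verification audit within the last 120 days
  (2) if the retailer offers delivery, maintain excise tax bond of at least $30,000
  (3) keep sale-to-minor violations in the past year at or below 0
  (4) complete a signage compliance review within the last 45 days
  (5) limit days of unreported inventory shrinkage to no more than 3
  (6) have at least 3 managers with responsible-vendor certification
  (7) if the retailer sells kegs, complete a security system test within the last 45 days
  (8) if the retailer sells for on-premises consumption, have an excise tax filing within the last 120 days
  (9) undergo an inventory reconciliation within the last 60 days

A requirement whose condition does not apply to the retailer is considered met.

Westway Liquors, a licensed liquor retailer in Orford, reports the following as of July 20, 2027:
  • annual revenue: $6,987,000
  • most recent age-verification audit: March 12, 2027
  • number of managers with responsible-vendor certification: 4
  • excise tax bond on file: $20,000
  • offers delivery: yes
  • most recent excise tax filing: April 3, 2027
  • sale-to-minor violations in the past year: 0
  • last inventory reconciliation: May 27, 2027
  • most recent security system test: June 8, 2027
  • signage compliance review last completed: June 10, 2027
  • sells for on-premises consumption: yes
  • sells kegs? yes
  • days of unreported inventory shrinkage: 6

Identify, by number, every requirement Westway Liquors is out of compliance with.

1. age-verification audit 130 days ago vs limit 120 → not met
2. condition 'offers delivery' holds; excise tax bond $20,000 < $30,000 → not met
3. sale-to-minor violations in the past year 0 ≤ 0 → met
4. signage compliance review 40 days ago vs limit 45 → met
5. days of unreported inventory shrinkage 6 > 3 → not met
6. managers with responsible-vendor certification 4 ≥ 3 → met
7. condition 'sells kegs' holds; security system test 42 days ago vs limit 45 → met
8. condition 'sells for on-premises consumption' holds; excise tax filing 108 days ago vs limit 120 → met
9. inventory reconciliation 54 days ago vs limit 60 → met
Not met: 1, 2, 5

1, 2, 5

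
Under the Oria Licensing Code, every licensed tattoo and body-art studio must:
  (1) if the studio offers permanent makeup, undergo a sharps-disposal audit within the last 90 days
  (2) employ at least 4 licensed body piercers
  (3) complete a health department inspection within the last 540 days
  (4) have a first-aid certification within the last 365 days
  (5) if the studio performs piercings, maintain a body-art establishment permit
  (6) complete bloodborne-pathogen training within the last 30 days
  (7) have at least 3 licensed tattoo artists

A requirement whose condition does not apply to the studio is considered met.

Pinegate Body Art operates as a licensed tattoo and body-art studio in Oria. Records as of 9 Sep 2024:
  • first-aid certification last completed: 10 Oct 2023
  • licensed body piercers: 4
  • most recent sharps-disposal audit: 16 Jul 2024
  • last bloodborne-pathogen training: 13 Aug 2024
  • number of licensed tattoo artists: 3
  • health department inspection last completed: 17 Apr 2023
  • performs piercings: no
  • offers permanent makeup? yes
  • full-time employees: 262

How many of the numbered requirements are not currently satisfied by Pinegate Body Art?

0

1. condition 'offers permanent makeup' holds; sharps-disposal audit 55 days ago vs limit 90 → met
2. licensed body piercers 4 ≥ 4 → met
3. health department inspection 511 days ago vs limit 540 → met
4. first-aid certification 335 days ago vs limit 365 → met
5. condition 'performs piercings' does not hold → requirement n/a → met
6. bloodborne-pathogen training 27 days ago vs limit 30 → met
7. licensed tattoo artists 3 ≥ 3 → met
Not met: 0 of 7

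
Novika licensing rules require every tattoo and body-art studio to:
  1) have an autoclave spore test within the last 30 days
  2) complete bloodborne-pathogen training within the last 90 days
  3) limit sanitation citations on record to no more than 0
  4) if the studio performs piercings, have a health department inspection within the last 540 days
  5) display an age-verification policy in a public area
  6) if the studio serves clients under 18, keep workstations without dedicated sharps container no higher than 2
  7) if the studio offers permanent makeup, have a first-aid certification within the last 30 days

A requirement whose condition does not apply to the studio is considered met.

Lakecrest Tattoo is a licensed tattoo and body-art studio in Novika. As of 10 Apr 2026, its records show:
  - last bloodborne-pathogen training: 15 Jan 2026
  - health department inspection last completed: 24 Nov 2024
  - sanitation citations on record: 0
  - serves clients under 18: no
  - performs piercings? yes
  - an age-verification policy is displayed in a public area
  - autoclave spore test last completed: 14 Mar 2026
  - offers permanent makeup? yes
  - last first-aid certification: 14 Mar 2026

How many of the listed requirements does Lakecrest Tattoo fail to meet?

0

1. autoclave spore test 27 days ago vs limit 30 → met
2. bloodborne-pathogen training 85 days ago vs limit 90 → met
3. sanitation citations on record 0 ≤ 0 → met
4. condition 'performs piercings' holds; health department inspection 502 days ago vs limit 540 → met
5. age-verification policy present → met
6. condition 'serves clients under 18' does not hold → requirement n/a → met
7. condition 'offers permanent makeup' holds; first-aid certification 27 days ago vs limit 30 → met
Not met: 0 of 7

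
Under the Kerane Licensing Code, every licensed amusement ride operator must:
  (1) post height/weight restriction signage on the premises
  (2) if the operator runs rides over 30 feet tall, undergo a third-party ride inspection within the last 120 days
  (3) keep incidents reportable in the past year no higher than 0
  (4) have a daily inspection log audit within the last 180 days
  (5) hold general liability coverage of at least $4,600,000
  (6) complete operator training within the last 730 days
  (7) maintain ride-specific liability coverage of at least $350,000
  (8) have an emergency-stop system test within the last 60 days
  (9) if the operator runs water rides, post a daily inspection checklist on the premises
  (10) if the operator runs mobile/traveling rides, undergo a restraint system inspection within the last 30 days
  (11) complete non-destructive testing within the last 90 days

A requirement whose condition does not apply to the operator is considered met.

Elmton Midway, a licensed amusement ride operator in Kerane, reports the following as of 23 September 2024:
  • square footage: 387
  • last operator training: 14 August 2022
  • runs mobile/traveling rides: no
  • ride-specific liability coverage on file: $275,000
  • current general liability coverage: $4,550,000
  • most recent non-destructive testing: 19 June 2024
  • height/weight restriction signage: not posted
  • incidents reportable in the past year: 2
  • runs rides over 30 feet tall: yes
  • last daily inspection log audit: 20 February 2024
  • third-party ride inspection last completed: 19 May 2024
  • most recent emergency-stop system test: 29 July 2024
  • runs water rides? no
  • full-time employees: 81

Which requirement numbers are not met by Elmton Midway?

1, 2, 3, 4, 5, 6, 7, 11

1. height/weight restriction signage absent → not met
2. condition 'runs rides over 30 feet tall' holds; third-party ride inspection 127 days ago vs limit 120 → not met
3. incidents reportable in the past year 2 > 0 → not met
4. daily inspection log audit 216 days ago vs limit 180 → not met
5. general liability coverage $4,550,000 < $4,600,000 → not met
6. operator training 771 days ago vs limit 730 → not met
7. ride-specific liability coverage $275,000 < $350,000 → not met
8. emergency-stop system test 56 days ago vs limit 60 → met
9. condition 'runs water rides' does not hold → requirement n/a → met
10. condition 'runs mobile/traveling rides' does not hold → requirement n/a → met
11. non-destructive testing 96 days ago vs limit 90 → not met
Not met: 1, 2, 3, 4, 5, 6, 7, 11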